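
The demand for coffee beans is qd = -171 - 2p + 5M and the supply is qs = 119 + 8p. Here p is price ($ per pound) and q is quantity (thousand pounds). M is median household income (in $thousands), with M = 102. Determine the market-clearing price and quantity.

p* = 22, q* = 295

With M = 102, demand is qd = 339 - 2p.
Set qd = qs: 339 - 2p = 119 + 8p, so 220 = 10p and p* = 22.
Then q* = 339 - 2(22) = 295.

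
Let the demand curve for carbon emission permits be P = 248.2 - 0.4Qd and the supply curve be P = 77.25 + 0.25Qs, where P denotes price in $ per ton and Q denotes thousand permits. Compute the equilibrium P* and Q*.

Rewriting in direct form: Qd = 620.5 - 2.5P and Qs = -309 + 4P.
The market clears where 620.5 - 2.5P = -309 + 4P. Rearranging, 6.5P = 929.5, hence P* = 143.
Substitute back: Q* = 620.5 - 2.5(143) = 263.

P* = 143, Q* = 263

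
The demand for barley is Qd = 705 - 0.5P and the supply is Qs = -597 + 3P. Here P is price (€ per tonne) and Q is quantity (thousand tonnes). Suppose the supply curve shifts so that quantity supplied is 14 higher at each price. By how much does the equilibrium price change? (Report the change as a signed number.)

ΔP = -4

Equating demand and supply, 705 - 0.5P = -597 + 3P gives 3.5P = 1302, so P* = 372.
Then Q* = 705 - 0.5(372) = 519.
After the shift, supply is Qs = -583 + 3P.
Re-solving, 3.5P = 1288 gives P = 368 and Q = 521.
ΔP = 368 - 372 = -4.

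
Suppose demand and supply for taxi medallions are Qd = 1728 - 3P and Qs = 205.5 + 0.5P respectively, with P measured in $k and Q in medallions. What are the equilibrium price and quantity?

P* = 435, Q* = 423

At equilibrium Qd = Qs, so 1728 - 3P = 205.5 + 0.5P; collecting terms, 1522.5 = 3.5P and P* = 435.
Substitute back: Q* = 1728 - 3(435) = 423.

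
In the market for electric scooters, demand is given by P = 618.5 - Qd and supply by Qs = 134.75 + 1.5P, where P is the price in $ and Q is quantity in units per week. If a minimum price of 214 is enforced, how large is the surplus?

Surplus = 51.25

Inverting to quantity form: Qd = 618.5 - P.
Evaluating both curves at the floor price 214 gives Qd = 404.5, Qs = 455.75.
Surplus = Qs - Qd = 455.75 - 404.5 = 51.25.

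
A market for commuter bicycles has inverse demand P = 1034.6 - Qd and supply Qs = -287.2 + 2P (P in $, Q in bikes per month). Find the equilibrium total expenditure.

In direct form, Qd = 1034.6 - P.
The market clears where 1034.6 - P = -287.2 + 2P. Rearranging, 3P = 1321.8, hence P* = 440.6.
Then Q* = 1034.6 - 440.6 = 594.
Total expenditure = P* × Q* = 440.6 × 594 = 261716.4.

Total expenditure = 261716.4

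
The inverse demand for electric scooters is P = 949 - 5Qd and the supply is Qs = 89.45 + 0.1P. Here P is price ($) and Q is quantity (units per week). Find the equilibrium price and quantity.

In direct form, Qd = 189.8 - 0.2P.
Set Qd = Qs: 189.8 - 0.2P = 89.45 + 0.1P, so 100.35 = 0.3P and P* = 334.5.
From the demand curve, Q* = 189.8 - 0.2(334.5) = 122.9.

P* = 334.5, Q* = 122.9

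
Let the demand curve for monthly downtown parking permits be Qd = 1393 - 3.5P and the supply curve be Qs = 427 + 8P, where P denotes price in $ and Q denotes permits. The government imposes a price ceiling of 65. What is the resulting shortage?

Shortage = 218.5

At P = 65: Qd = 1165.5 and Qs = 947.
Shortage = Qd - Qs = 1165.5 - 947 = 218.5.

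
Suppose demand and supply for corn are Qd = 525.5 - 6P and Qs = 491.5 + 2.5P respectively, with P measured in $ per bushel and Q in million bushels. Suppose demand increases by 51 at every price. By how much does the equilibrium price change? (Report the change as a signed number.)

Set Qd = Qs: 525.5 - 6P = 491.5 + 2.5P, so 34 = 8.5P and P* = 4.
Substitute back: Q* = 525.5 - 6(4) = 501.5.
After the shift, demand is Qd = 576.5 - 6P.
The new intersection has 85 = 8.5P, i.e. P = 10, Q = 516.5.
ΔP = 10 - 4 = 6.

ΔP = 6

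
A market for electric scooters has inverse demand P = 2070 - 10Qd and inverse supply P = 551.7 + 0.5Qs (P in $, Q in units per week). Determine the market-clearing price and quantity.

Inverting to quantity form: Qd = 207 - 0.1P and Qs = -1103.4 + 2P.
Equating demand and supply, 207 - 0.1P = -1103.4 + 2P gives 2.1P = 1310.4, so P* = 624.
Plugging P* into demand: Q* = 207 - 0.1(624) = 144.6.

P* = 624, Q* = 144.6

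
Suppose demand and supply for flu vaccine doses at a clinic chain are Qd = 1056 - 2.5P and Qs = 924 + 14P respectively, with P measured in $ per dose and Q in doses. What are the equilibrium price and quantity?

P* = 8, Q* = 1036

Set Qd = Qs: 1056 - 2.5P = 924 + 14P, so 132 = 16.5P and P* = 8.
Then Q* = 1056 - 2.5(8) = 1036.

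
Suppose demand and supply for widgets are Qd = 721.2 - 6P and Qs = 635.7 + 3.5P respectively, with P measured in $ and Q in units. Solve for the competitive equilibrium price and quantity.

P* = 9, Q* = 667.2

The market clears where 721.2 - 6P = 635.7 + 3.5P. Rearranging, 9.5P = 85.5, hence P* = 9.
Substitute back: Q* = 721.2 - 6(9) = 667.2.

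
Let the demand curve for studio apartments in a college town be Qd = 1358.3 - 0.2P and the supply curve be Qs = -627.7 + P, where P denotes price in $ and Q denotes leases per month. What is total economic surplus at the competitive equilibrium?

Set Qd = Qs: 1358.3 - 0.2P = -627.7 + P, so 1986 = 1.2P and P* = 1655.
Then Q* = 1358.3 - 0.2(1655) = 1027.3.
Demand choke price = 6791.5; supply choke price = 627.7. CS = ½(6791.5 - 1655)(1027.3) = 2638363.225; PS = ½(1655 - 627.7)(1027.3) = 527672.645. Total surplus = 3166035.87.

Total surplus = 3166035.87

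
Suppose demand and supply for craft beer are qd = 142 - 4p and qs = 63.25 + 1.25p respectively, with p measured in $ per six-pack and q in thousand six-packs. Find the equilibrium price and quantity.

At equilibrium qd = qs, so 142 - 4p = 63.25 + 1.25p; collecting terms, 78.75 = 5.25p and p* = 15.
Substitute back: q* = 142 - 4(15) = 82.

p* = 15, q* = 82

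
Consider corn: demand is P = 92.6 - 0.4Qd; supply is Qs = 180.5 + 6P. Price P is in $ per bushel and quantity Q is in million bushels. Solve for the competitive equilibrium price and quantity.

P* = 6, Q* = 216.5

Inverting to quantity form: Qd = 231.5 - 2.5P.
Equating demand and supply, 231.5 - 2.5P = 180.5 + 6P gives 8.5P = 51, so P* = 6.
From the demand curve, Q* = 231.5 - 2.5(6) = 216.5.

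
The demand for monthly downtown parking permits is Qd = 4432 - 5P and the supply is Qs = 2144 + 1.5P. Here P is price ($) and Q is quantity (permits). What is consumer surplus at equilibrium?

The market clears where 4432 - 5P = 2144 + 1.5P. Rearranging, 6.5P = 2288, hence P* = 352.
Substitute back: Q* = 4432 - 5(352) = 2672.
Demand choke price (Qd = 0): P = 4432/5 = 886.4. Consumer surplus = ½ × (886.4 - 352) × 2672 = 713958.4.

Consumer surplus = 713958.4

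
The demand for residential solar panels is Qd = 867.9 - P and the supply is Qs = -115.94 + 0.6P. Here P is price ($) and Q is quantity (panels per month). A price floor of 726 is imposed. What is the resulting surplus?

Surplus = 177.76

Evaluating both curves at the floor price 726 gives Qd = 141.9, Qs = 319.66.
Surplus = Qs - Qd = 319.66 - 141.9 = 177.76.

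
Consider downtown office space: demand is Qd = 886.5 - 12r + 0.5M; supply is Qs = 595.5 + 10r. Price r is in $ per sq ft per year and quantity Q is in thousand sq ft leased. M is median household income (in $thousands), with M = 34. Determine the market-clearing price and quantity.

r* = 14, Q* = 735.5

With M = 34, demand is Qd = 903.5 - 12r.
Set Qd = Qs: 903.5 - 12r = 595.5 + 10r, so 308 = 22r and r* = 14.
Plugging r* into demand: Q* = 903.5 - 12(14) = 735.5.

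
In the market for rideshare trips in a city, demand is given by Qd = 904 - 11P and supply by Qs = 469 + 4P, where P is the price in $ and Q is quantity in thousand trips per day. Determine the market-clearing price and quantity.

P* = 29, Q* = 585

Equating demand and supply, 904 - 11P = 469 + 4P gives 15P = 435, so P* = 29.
Substitute back: Q* = 904 - 11(29) = 585.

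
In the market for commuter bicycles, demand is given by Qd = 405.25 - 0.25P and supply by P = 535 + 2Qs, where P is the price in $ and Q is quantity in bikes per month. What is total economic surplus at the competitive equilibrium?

In direct form, Qs = -267.5 + 0.5P.
Set Qd = Qs: 405.25 - 0.25P = -267.5 + 0.5P, so 672.75 = 0.75P and P* = 897.
Substitute back: Q* = 405.25 - 0.25(897) = 181.
Demand choke price = 1621; supply choke price = 535. CS = ½(1621 - 897)(181) = 65522; PS = ½(897 - 535)(181) = 32761. Total surplus = 98283.

Total surplus = 98283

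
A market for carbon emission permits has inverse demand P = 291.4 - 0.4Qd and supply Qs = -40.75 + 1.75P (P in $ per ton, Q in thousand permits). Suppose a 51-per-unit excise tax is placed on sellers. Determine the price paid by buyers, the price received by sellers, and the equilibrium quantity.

P_b = 202, P_s = 151, Q = 223.5

Solving each curve for Q: Qd = 728.5 - 2.5P.
Sellers keep P_s = P_b - 51 per unit, so supply in terms of the buyer price is Qs = -130 + 1.75P_b.
Market clearing requires 728.5 - 2.5P_b = -130 + 1.75P_b; hence 858.5 = 4.25P_b and P_b = 202.
Then P_s = 202 - 51 = 151 and Q = 728.5 - 2.5(202) = 223.5.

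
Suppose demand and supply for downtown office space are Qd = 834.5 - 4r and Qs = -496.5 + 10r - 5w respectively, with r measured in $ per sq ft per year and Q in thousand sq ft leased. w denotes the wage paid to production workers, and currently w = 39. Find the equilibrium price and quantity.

With w = 39, supply is Qs = -691.5 + 10r.
At equilibrium Qd = Qs, so 834.5 - 4r = -691.5 + 10r; collecting terms, 1526 = 14r and r* = 109.
Then Q* = 834.5 - 4(109) = 398.5.

r* = 109, Q* = 398.5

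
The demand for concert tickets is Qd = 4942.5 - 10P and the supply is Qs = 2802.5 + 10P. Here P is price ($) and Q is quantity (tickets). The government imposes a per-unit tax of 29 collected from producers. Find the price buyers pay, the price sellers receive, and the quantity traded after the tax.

With a tax of 29 on producers, they supply based on the net price P_s = P_b - 29, so Qs = 2512.5 + 10P_b.
Equate demand and the shifted supply: 4942.5 - 10P_b = 2512.5 + 10P_b, giving 20P_b = 2430, so P_b = 121.5.
Then P_s = 121.5 - 29 = 92.5 and Q = 4942.5 - 10(121.5) = 3727.5.

P_b = 121.5, P_s = 92.5, Q = 3727.5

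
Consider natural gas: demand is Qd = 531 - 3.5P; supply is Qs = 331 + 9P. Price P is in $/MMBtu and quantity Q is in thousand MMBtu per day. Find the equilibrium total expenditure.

Equating demand and supply, 531 - 3.5P = 331 + 9P gives 12.5P = 200, so P* = 16.
Substitute back: Q* = 531 - 3.5(16) = 475.
Total expenditure = P* × Q* = 16 × 475 = 7600.

Total expenditure = 7600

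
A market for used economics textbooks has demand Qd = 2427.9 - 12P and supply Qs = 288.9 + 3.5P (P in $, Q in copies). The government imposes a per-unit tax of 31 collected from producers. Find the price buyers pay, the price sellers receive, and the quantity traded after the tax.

P_b = 145, P_s = 114, Q = 687.9

With a tax of 31 on producers, they supply based on the net price P_s = P_b - 31, so Qs = 180.4 + 3.5P_b.
Set Qd = Qs: 2427.9 - 12P_b = 180.4 + 3.5P_b, so 2247.5 = 15.5P_b and P_b = 145.
Then P_s = 145 - 31 = 114 and Q = 2427.9 - 12(145) = 687.9.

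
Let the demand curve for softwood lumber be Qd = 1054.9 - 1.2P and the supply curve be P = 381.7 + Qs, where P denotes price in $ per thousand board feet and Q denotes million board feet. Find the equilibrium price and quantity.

P* = 653, Q* = 271.3

In direct form, Qs = -381.7 + P.
Equating demand and supply, 1054.9 - 1.2P = -381.7 + P gives 2.2P = 1436.6, so P* = 653.
Substitute back: Q* = 1054.9 - 1.2(653) = 271.3.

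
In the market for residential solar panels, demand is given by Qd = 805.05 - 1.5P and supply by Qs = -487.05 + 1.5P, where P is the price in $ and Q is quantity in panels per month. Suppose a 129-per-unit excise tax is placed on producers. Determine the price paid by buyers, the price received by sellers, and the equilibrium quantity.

P_b = 495.2, P_s = 366.2, Q = 62.25

Producers keep P_s = P_b - 129 per unit, so supply in terms of the buyer price is Qs = -680.55 + 1.5P_b.
Equate demand and the shifted supply: 805.05 - 1.5P_b = -680.55 + 1.5P_b, giving 3P_b = 1485.6, so P_b = 495.2.
Then P_s = 495.2 - 129 = 366.2 and Q = 805.05 - 1.5(495.2) = 62.25.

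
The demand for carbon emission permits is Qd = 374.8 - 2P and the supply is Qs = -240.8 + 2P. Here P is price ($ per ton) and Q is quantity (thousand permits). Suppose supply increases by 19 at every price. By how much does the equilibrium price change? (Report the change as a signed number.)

ΔP = -4.75

At equilibrium Qd = Qs, so 374.8 - 2P = -240.8 + 2P; collecting terms, 615.6 = 4P and P* = 153.9.
From the demand curve, Q* = 374.8 - 2(153.9) = 67.
After the shift, supply is Qs = -221.8 + 2P.
Re-solving, 4P = 596.6 gives P = 149.15 and Q = 76.5.
ΔP = 149.15 - 153.9 = -4.75.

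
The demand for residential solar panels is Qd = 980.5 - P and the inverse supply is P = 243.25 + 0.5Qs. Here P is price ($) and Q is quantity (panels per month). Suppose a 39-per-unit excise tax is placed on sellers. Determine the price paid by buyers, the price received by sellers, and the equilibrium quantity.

Inverting to quantity form: Qs = -486.5 + 2P.
The tax drives a wedge P_b - P_s = 39. Substituting P_s = P_b - 39 into supply: Qs = -564.5 + 2P_b.
Equate demand and the shifted supply: 980.5 - P_b = -564.5 + 2P_b, giving 3P_b = 1545, so P_b = 515.
Then P_s = 515 - 39 = 476 and Q = 980.5 - 515 = 465.5.

P_b = 515, P_s = 476, Q = 465.5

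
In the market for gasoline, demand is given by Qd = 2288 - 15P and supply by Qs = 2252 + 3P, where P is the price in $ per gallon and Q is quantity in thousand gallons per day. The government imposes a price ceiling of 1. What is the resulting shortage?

Shortage = 18

Evaluating both curves at the ceiling price 1 gives Qd = 2273, Qs = 2255.
Shortage = Qd - Qs = 2273 - 2255 = 18.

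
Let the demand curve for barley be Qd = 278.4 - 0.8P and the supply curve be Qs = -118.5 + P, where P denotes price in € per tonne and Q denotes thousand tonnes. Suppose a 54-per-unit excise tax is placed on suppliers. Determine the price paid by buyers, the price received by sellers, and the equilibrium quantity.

The tax drives a wedge P_b - P_s = 54. Substituting P_s = P_b - 54 into supply: Qs = -172.5 + P_b.
Market clearing requires 278.4 - 0.8P_b = -172.5 + P_b; hence 450.9 = 1.8P_b and P_b = 250.5.
Then P_s = 250.5 - 54 = 196.5 and Q = 278.4 - 0.8(250.5) = 78.

P_b = 250.5, P_s = 196.5, Q = 78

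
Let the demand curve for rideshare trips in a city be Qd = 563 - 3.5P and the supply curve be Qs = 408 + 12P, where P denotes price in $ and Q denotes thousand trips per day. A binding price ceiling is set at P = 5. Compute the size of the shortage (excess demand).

With P fixed at 5, quantity demanded is 545.5 and quantity supplied is 468.
Shortage = Qd - Qs = 545.5 - 468 = 77.5.

Shortage = 77.5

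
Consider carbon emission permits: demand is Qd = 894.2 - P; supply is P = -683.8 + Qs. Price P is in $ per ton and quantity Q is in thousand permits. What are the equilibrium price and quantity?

Inverting to quantity form: Qs = 683.8 + P.
At equilibrium Qd = Qs, so 894.2 - P = 683.8 + P; collecting terms, 210.4 = 2P and P* = 105.2.
Plugging P* into demand: Q* = 894.2 - 105.2 = 789.

P* = 105.2, Q* = 789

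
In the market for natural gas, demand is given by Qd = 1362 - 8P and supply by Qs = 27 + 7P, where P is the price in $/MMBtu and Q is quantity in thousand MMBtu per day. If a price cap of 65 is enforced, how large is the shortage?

Shortage = 360

Evaluating both curves at the ceiling price 65 gives Qd = 842, Qs = 482.
Shortage = Qd - Qs = 842 - 482 = 360.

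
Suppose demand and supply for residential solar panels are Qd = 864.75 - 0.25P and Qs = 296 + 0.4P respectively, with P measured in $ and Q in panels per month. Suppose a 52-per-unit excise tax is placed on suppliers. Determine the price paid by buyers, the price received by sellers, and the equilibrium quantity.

P_b = 907, P_s = 855, Q = 638

With a tax of 52 on suppliers, they supply based on the net price P_s = P_b - 52, so Qs = 275.2 + 0.4P_b.
Equate demand and the shifted supply: 864.75 - 0.25P_b = 275.2 + 0.4P_b, giving 0.65P_b = 589.55, so P_b = 907.
So P_s = 855 and the quantity traded is Q = 864.75 - 0.25(907) = 638.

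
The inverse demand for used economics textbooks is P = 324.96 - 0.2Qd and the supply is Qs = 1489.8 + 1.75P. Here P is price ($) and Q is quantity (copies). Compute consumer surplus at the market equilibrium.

Rewriting in direct form: Qd = 1624.8 - 5P.
Set Qd = Qs: 1624.8 - 5P = 1489.8 + 1.75P, so 135 = 6.75P and P* = 20.
Substitute back: Q* = 1624.8 - 5(20) = 1524.8.
Demand choke price (Qd = 0): P = 1624.8/5 = 324.96. Consumer surplus = ½ × (324.96 - 20) × 1524.8 = 232501.504.

Consumer surplus = 232501.504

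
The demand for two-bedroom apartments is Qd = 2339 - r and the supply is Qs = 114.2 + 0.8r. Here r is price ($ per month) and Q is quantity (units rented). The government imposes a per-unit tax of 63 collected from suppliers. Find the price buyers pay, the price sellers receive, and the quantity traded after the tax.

With a tax of 63 on suppliers, they supply based on the net price r_s = r_b - 63, so Qs = 63.8 + 0.8r_b.
Equate demand and the shifted supply: 2339 - r_b = 63.8 + 0.8r_b, giving 1.8r_b = 2275.2, so r_b = 1264.
Then r_s = 1264 - 63 = 1201 and Q = 2339 - 1264 = 1075.

r_b = 1264, r_s = 1201, Q = 1075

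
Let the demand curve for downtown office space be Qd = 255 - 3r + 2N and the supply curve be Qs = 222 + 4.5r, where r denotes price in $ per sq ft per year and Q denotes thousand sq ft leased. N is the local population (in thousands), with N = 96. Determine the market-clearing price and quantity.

r* = 30, Q* = 357

With N = 96, demand is Qd = 447 - 3r.
The market clears where 447 - 3r = 222 + 4.5r. Rearranging, 7.5r = 225, hence r* = 30.
Plugging r* into demand: Q* = 447 - 3(30) = 357.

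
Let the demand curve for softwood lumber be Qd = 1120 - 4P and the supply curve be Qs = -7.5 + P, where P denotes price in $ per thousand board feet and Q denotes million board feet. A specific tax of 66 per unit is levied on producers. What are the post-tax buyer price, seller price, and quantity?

The tax drives a wedge P_b - P_s = 66. Substituting P_s = P_b - 66 into supply: Qs = -73.5 + P_b.
Equate demand and the shifted supply: 1120 - 4P_b = -73.5 + P_b, giving 5P_b = 1193.5, so P_b = 238.7.
Then P_s = 238.7 - 66 = 172.7 and Q = 1120 - 4(238.7) = 165.2.

P_b = 238.7, P_s = 172.7, Q = 165.2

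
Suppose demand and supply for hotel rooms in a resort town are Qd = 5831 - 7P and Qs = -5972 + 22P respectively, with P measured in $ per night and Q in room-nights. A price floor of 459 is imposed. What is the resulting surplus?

Surplus = 1508

At P = 459: Qd = 2618 and Qs = 4126.
Surplus = Qs - Qd = 4126 - 2618 = 1508.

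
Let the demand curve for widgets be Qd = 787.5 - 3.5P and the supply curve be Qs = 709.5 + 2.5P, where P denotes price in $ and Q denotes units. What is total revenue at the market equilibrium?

Total revenue = 9646

Equating demand and supply, 787.5 - 3.5P = 709.5 + 2.5P gives 6P = 78, so P* = 13.
From the demand curve, Q* = 787.5 - 3.5(13) = 742.
Total revenue = P* × Q* = 13 × 742 = 9646.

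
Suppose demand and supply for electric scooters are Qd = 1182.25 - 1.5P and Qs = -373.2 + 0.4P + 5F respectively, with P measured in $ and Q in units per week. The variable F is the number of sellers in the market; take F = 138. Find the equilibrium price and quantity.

P* = 455.5, Q* = 499

With F = 138, supply is Qs = 316.8 + 0.4P.
Set Qd = Qs: 1182.25 - 1.5P = 316.8 + 0.4P, so 865.45 = 1.9P and P* = 455.5.
Then Q* = 1182.25 - 1.5(455.5) = 499.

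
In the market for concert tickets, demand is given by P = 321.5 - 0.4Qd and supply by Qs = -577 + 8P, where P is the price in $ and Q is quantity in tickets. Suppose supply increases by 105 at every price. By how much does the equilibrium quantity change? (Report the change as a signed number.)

Inverting to quantity form: Qd = 803.75 - 2.5P.
Set Qd = Qs: 803.75 - 2.5P = -577 + 8P, so 1380.75 = 10.5P and P* = 131.5.
Then Q* = 803.75 - 2.5(131.5) = 475.
After the shift, supply is Qs = -472 + 8P.
The new intersection has 1275.75 = 10.5P, i.e. P = 121.5, Q = 500.
ΔQ = 500 - 475 = 25.

ΔQ = 25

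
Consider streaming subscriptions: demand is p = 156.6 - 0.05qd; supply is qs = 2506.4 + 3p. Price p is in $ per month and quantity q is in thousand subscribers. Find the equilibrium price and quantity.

Solving each curve for q: qd = 3132 - 20p.
Set qd = qs: 3132 - 20p = 2506.4 + 3p, so 625.6 = 23p and p* = 27.2.
Substitute back: q* = 3132 - 20(27.2) = 2588.

p* = 27.2, q* = 2588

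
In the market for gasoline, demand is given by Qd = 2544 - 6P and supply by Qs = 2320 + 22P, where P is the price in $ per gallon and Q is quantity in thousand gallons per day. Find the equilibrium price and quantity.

At equilibrium Qd = Qs, so 2544 - 6P = 2320 + 22P; collecting terms, 224 = 28P and P* = 8.
Substitute back: Q* = 2544 - 6(8) = 2496.

P* = 8, Q* = 2496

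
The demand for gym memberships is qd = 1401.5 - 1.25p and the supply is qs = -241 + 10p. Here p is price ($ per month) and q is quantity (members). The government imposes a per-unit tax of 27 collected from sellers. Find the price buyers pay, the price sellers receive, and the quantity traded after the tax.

The tax drives a wedge p_b - p_s = 27. Substituting p_s = p_b - 27 into supply: qs = -511 + 10p_b.
Equate demand and the shifted supply: 1401.5 - 1.25p_b = -511 + 10p_b, giving 11.25p_b = 1912.5, so p_b = 170.
So p_s = 143 and the quantity traded is q = 1401.5 - 1.25(170) = 1189.

p_b = 170, p_s = 143, q = 1189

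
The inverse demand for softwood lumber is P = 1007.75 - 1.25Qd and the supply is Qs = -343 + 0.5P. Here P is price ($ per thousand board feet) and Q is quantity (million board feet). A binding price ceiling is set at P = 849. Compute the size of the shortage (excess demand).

Shortage = 45.5

Rewriting in direct form: Qd = 806.2 - 0.8P.
Evaluating both curves at the ceiling price 849 gives Qd = 127, Qs = 81.5.
Shortage = Qd - Qs = 127 - 81.5 = 45.5.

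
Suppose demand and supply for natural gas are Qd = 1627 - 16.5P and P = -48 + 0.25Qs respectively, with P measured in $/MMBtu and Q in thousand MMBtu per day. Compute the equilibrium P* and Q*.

Inverting to quantity form: Qs = 192 + 4P.
The market clears where 1627 - 16.5P = 192 + 4P. Rearranging, 20.5P = 1435, hence P* = 70.
Then Q* = 1627 - 16.5(70) = 472.

P* = 70, Q* = 472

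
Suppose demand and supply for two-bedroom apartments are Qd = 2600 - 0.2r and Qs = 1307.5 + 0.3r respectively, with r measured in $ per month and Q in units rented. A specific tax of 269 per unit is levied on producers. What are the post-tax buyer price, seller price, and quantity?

With a tax of 269 on producers, they supply based on the net price r_s = r_b - 269, so Qs = 1226.8 + 0.3r_b.
Market clearing requires 2600 - 0.2r_b = 1226.8 + 0.3r_b; hence 1373.2 = 0.5r_b and r_b = 2746.4.
So r_s = 2477.4 and the quantity traded is Q = 2600 - 0.2(2746.4) = 2050.72.

r_b = 2746.4, r_s = 2477.4, Q = 2050.72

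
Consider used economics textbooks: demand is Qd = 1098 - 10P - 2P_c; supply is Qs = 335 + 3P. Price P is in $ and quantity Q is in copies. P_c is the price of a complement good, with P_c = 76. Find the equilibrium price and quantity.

P* = 47, Q* = 476

With P_c = 76, demand is Qd = 946 - 10P.
The market clears where 946 - 10P = 335 + 3P. Rearranging, 13P = 611, hence P* = 47.
Substitute back: Q* = 946 - 10(47) = 476.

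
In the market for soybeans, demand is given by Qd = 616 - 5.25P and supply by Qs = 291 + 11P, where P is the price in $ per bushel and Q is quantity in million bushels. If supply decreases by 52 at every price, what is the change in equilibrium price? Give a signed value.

ΔP = 3.2

At equilibrium Qd = Qs, so 616 - 5.25P = 291 + 11P; collecting terms, 325 = 16.25P and P* = 20.
Then Q* = 616 - 5.25(20) = 511.
After the shift, supply is Qs = 239 + 11P.
Re-solving, 16.25P = 377 gives P = 23.2 and Q = 494.2.
ΔP = 23.2 - 20 = 3.2.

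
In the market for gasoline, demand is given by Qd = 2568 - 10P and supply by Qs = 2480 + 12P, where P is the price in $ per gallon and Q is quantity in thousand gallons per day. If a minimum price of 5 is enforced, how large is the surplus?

With P fixed at 5, quantity demanded is 2518 and quantity supplied is 2540.
Surplus = Qs - Qd = 2540 - 2518 = 22.

Surplus = 22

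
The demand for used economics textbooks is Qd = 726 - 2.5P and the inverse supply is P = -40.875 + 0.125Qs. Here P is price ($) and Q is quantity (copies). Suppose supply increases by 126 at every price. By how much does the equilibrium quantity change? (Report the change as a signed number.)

In direct form, Qs = 327 + 8P.
Set Qd = Qs: 726 - 2.5P = 327 + 8P, so 399 = 10.5P and P* = 38.
Substitute back: Q* = 726 - 2.5(38) = 631.
After the shift, supply is Qs = 453 + 8P.
The new intersection has 273 = 10.5P, i.e. P = 26, Q = 661.
ΔQ = 661 - 631 = 30.

ΔQ = 30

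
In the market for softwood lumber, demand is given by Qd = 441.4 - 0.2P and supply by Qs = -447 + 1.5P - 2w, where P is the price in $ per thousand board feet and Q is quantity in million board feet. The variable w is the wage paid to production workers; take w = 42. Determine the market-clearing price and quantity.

P* = 572, Q* = 327

With w = 42, supply is Qs = -531 + 1.5P.
At equilibrium Qd = Qs, so 441.4 - 0.2P = -531 + 1.5P; collecting terms, 972.4 = 1.7P and P* = 572.
Then Q* = 441.4 - 0.2(572) = 327.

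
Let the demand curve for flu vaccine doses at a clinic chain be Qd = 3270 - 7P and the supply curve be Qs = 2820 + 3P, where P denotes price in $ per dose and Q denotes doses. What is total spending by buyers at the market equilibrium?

Total spending by buyers = 132975

The market clears where 3270 - 7P = 2820 + 3P. Rearranging, 10P = 450, hence P* = 45.
Then Q* = 3270 - 7(45) = 2955.
Total spending by buyers = P* × Q* = 45 × 2955 = 132975.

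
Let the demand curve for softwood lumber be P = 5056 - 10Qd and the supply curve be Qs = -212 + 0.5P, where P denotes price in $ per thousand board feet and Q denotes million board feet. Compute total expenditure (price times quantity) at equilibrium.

Total expenditure = 461656

Solving each curve for Q: Qd = 505.6 - 0.1P.
At equilibrium Qd = Qs, so 505.6 - 0.1P = -212 + 0.5P; collecting terms, 717.6 = 0.6P and P* = 1196.
Then Q* = 505.6 - 0.1(1196) = 386.
Total expenditure = P* × Q* = 1196 × 386 = 461656.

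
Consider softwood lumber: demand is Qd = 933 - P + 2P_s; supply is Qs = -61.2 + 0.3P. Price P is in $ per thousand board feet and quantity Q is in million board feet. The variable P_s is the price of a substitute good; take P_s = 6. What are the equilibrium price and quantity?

P* = 774, Q* = 171

With P_s = 6, demand is Qd = 945 - P.
Equating demand and supply, 945 - P = -61.2 + 0.3P gives 1.3P = 1006.2, so P* = 774.
Then Q* = 945 - 774 = 171.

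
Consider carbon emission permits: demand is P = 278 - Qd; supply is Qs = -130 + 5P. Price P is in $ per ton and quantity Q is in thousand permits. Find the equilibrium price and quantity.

Rewriting in direct form: Qd = 278 - P.
Equating demand and supply, 278 - P = -130 + 5P gives 6P = 408, so P* = 68.
From the demand curve, Q* = 278 - 68 = 210.

P* = 68, Q* = 210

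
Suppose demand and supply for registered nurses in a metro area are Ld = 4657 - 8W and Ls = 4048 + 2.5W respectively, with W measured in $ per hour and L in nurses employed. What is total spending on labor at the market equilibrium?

Total spending on labor = 243194

Set Ld = Ls: 4657 - 8W = 4048 + 2.5W, so 609 = 10.5W and W* = 58.
Substitute back: L* = 4657 - 8(58) = 4193.
Total spending on labor = W* × L* = 58 × 4193 = 243194.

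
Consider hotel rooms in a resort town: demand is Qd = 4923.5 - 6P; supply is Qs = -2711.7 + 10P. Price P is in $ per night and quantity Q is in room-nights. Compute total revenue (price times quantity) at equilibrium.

Set Qd = Qs: 4923.5 - 6P = -2711.7 + 10P, so 7635.2 = 16P and P* = 477.2.
Then Q* = 4923.5 - 6(477.2) = 2060.3.
Total revenue = P* × Q* = 477.2 × 2060.3 = 983175.16.

Total revenue = 983175.16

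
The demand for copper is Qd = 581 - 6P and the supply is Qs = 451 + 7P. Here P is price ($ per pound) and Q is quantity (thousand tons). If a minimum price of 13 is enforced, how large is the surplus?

Surplus = 39

At P = 13: Qd = 503 and Qs = 542.
Surplus = Qs - Qd = 542 - 503 = 39.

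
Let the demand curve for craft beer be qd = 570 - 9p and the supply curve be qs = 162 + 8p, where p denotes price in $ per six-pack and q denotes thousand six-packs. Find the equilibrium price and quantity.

At equilibrium qd = qs, so 570 - 9p = 162 + 8p; collecting terms, 408 = 17p and p* = 24.
From the demand curve, q* = 570 - 9(24) = 354.

p* = 24, q* = 354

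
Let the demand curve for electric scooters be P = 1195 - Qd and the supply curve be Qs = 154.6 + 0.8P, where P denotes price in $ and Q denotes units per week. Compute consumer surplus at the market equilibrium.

Consumer surplus = 190344.5

Inverting to quantity form: Qd = 1195 - P.
At equilibrium Qd = Qs, so 1195 - P = 154.6 + 0.8P; collecting terms, 1040.4 = 1.8P and P* = 578.
Plugging P* into demand: Q* = 1195 - 578 = 617.
Demand choke price (Qd = 0): P = 1195. Consumer surplus = ½ × (1195 - 578) × 617 = 190344.5.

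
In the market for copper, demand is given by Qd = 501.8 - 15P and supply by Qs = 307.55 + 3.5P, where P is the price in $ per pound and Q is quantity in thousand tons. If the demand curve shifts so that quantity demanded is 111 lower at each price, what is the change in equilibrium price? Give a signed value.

ΔP = -6

Equating demand and supply, 501.8 - 15P = 307.55 + 3.5P gives 18.5P = 194.25, so P* = 10.5.
Plugging P* into demand: Q* = 501.8 - 15(10.5) = 344.3.
After the shift, demand is Qd = 390.8 - 15P.
The new intersection has 83.25 = 18.5P, i.e. P = 4.5, Q = 323.3.
ΔP = 4.5 - 10.5 = -6.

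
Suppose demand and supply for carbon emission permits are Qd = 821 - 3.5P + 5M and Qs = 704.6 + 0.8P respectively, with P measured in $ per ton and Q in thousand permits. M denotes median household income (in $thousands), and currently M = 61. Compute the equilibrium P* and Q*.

P* = 98, Q* = 783

With M = 61, demand is Qd = 1126 - 3.5P.
Equating demand and supply, 1126 - 3.5P = 704.6 + 0.8P gives 4.3P = 421.4, so P* = 98.
Substitute back: Q* = 1126 - 3.5(98) = 783.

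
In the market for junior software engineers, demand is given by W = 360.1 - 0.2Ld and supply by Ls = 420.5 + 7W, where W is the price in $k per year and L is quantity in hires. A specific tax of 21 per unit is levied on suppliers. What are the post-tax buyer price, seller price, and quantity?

W_b = 127.25, W_s = 106.25, L = 1164.25

Solving each curve for L: Ld = 1800.5 - 5W.
The tax drives a wedge W_b - W_s = 21. Substituting W_s = W_b - 21 into supply: Ls = 273.5 + 7W_b.
Equate demand and the shifted supply: 1800.5 - 5W_b = 273.5 + 7W_b, giving 12W_b = 1527, so W_b = 127.25.
So W_s = 106.25 and the quantity traded is L = 1800.5 - 5(127.25) = 1164.25.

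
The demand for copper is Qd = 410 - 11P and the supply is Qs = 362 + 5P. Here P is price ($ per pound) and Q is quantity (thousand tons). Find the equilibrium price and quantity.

P* = 3, Q* = 377

At equilibrium Qd = Qs, so 410 - 11P = 362 + 5P; collecting terms, 48 = 16P and P* = 3.
Substitute back: Q* = 410 - 11(3) = 377.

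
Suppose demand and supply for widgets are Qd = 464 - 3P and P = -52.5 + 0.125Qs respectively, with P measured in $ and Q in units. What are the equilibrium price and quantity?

In direct form, Qs = 420 + 8P.
The market clears where 464 - 3P = 420 + 8P. Rearranging, 11P = 44, hence P* = 4.
Then Q* = 464 - 3(4) = 452.

P* = 4, Q* = 452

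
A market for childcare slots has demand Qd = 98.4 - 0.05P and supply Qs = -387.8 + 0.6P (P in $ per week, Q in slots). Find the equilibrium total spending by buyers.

The market clears where 98.4 - 0.05P = -387.8 + 0.6P. Rearranging, 0.65P = 486.2, hence P* = 748.
Substitute back: Q* = 98.4 - 0.05(748) = 61.
Total spending by buyers = P* × Q* = 748 × 61 = 45628.

Total spending by buyers = 45628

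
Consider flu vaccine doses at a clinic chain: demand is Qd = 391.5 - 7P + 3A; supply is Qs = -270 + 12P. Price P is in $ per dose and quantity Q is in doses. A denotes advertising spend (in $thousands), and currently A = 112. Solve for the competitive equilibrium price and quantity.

P* = 52.5, Q* = 360

With A = 112, demand is Qd = 727.5 - 7P.
Equating demand and supply, 727.5 - 7P = -270 + 12P gives 19P = 997.5, so P* = 52.5.
Substitute back: Q* = 727.5 - 7(52.5) = 360.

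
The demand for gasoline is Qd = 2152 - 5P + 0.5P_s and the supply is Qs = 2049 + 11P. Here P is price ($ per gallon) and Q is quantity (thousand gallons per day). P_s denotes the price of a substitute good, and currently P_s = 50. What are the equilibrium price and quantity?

With P_s = 50, demand is Qd = 2177 - 5P.
At equilibrium Qd = Qs, so 2177 - 5P = 2049 + 11P; collecting terms, 128 = 16P and P* = 8.
Substitute back: Q* = 2177 - 5(8) = 2137.

P* = 8, Q* = 2137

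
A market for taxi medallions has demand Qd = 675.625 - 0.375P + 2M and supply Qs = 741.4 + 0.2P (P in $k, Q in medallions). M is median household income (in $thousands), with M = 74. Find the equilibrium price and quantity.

With M = 74, demand is Qd = 823.625 - 0.375P.
The market clears where 823.625 - 0.375P = 741.4 + 0.2P. Rearranging, 0.575P = 82.225, hence P* = 143.
Plugging P* into demand: Q* = 823.625 - 0.375(143) = 770.

P* = 143, Q* = 770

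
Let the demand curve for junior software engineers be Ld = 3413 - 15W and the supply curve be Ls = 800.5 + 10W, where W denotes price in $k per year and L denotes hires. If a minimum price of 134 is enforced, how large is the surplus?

With W fixed at 134, quantity demanded is 1403 and quantity supplied is 2140.5.
Surplus = Ls - Ld = 2140.5 - 1403 = 737.5.

Surplus = 737.5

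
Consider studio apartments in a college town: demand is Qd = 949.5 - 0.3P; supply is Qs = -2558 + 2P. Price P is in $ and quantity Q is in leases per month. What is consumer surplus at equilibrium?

Set Qd = Qs: 949.5 - 0.3P = -2558 + 2P, so 3507.5 = 2.3P and P* = 1525.
Then Q* = 949.5 - 0.3(1525) = 492.
Demand choke price (Qd = 0): P = 949.5/0.3 = 3165. Consumer surplus = ½ × (3165 - 1525) × 492 = 403440.

Consumer surplus = 403440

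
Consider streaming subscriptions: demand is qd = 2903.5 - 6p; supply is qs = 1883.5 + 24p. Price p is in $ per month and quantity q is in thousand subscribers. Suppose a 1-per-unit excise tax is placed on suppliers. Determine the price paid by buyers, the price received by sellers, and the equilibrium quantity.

Suppliers keep p_s = p_b - 1 per unit, so supply in terms of the buyer price is qs = 1859.5 + 24p_b.
Set qd = qs: 2903.5 - 6p_b = 1859.5 + 24p_b, so 1044 = 30p_b and p_b = 34.8.
So p_s = 33.8 and the quantity traded is q = 2903.5 - 6(34.8) = 2694.7.

p_b = 34.8, p_s = 33.8, q = 2694.7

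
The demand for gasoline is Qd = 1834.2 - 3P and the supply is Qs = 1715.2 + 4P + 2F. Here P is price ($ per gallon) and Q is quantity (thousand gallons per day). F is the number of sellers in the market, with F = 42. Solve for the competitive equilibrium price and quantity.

With F = 42, supply is Qs = 1799.2 + 4P.
At equilibrium Qd = Qs, so 1834.2 - 3P = 1799.2 + 4P; collecting terms, 35 = 7P and P* = 5.
From the demand curve, Q* = 1834.2 - 3(5) = 1819.2.

P* = 5, Q* = 1819.2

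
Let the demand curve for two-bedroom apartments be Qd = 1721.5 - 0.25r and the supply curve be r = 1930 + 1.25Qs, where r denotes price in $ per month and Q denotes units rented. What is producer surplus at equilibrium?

In direct form, Qs = -1544 + 0.8r.
Equating demand and supply, 1721.5 - 0.25r = -1544 + 0.8r gives 1.05r = 3265.5, so r* = 3110.
Plugging r* into demand: Q* = 1721.5 - 0.25(3110) = 944.
Supply choke price (Qs = 0): r = 1930. Producer surplus = ½ × (3110 - 1930) × 944 = 556960.

Producer surplus = 556960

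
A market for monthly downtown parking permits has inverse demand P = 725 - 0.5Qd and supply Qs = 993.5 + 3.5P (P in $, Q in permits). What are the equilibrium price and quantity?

P* = 83, Q* = 1284

Solving each curve for Q: Qd = 1450 - 2P.
Equating demand and supply, 1450 - 2P = 993.5 + 3.5P gives 5.5P = 456.5, so P* = 83.
Plugging P* into demand: Q* = 1450 - 2(83) = 1284.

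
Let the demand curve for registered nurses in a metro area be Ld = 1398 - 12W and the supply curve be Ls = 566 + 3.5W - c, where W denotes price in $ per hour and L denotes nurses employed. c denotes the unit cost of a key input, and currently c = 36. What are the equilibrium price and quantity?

With c = 36, supply is Ls = 530 + 3.5W.
The market clears where 1398 - 12W = 530 + 3.5W. Rearranging, 15.5W = 868, hence W* = 56.
Substitute back: L* = 1398 - 12(56) = 726.

W* = 56, L* = 726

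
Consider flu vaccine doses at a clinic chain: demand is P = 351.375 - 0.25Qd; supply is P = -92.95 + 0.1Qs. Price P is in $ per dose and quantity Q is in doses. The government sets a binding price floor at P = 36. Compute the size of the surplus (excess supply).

Surplus = 28

Inverting to quantity form: Qd = 1405.5 - 4P and Qs = 929.5 + 10P.
At P = 36: Qd = 1261.5 and Qs = 1289.5.
Surplus = Qs - Qd = 1289.5 - 1261.5 = 28.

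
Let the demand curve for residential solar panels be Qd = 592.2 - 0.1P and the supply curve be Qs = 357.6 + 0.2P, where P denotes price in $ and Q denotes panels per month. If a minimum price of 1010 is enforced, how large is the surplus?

Evaluating both curves at the floor price 1010 gives Qd = 491.2, Qs = 559.6.
Surplus = Qs - Qd = 559.6 - 491.2 = 68.4.

Surplus = 68.4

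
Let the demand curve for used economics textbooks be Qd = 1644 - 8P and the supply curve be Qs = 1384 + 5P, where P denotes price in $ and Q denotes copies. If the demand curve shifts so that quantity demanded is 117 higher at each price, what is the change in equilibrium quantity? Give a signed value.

ΔQ = 45

The market clears where 1644 - 8P = 1384 + 5P. Rearranging, 13P = 260, hence P* = 20.
Substitute back: Q* = 1644 - 8(20) = 1484.
After the shift, demand is Qd = 1761 - 8P.
Re-solving, 13P = 377 gives P = 29 and Q = 1529.
ΔQ = 1529 - 1484 = 45.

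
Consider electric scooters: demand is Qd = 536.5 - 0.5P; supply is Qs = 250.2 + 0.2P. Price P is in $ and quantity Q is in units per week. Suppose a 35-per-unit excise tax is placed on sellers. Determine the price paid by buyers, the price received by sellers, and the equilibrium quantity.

With a tax of 35 on sellers, they supply based on the net price P_s = P_b - 35, so Qs = 243.2 + 0.2P_b.
Market clearing requires 536.5 - 0.5P_b = 243.2 + 0.2P_b; hence 293.3 = 0.7P_b and P_b = 419.
So P_s = 384 and the quantity traded is Q = 536.5 - 0.5(419) = 327.

P_b = 419, P_s = 384, Q = 327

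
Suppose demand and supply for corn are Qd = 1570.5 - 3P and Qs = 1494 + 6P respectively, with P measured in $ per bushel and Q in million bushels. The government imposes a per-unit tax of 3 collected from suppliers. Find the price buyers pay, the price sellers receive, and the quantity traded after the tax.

P_b = 10.5, P_s = 7.5, Q = 1539

The tax drives a wedge P_b - P_s = 3. Substituting P_s = P_b - 3 into supply: Qs = 1476 + 6P_b.
Set Qd = Qs: 1570.5 - 3P_b = 1476 + 6P_b, so 94.5 = 9P_b and P_b = 10.5.
Then P_s = 10.5 - 3 = 7.5 and Q = 1570.5 - 3(10.5) = 1539.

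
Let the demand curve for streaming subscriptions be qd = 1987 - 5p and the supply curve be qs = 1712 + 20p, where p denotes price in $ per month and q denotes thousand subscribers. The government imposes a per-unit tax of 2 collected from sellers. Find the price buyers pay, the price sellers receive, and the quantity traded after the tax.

The tax drives a wedge p_b - p_s = 2. Substituting p_s = p_b - 2 into supply: qs = 1672 + 20p_b.
Market clearing requires 1987 - 5p_b = 1672 + 20p_b; hence 315 = 25p_b and p_b = 12.6.
Then p_s = 12.6 - 2 = 10.6 and q = 1987 - 5(12.6) = 1924.

p_b = 12.6, p_s = 10.6, q = 1924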